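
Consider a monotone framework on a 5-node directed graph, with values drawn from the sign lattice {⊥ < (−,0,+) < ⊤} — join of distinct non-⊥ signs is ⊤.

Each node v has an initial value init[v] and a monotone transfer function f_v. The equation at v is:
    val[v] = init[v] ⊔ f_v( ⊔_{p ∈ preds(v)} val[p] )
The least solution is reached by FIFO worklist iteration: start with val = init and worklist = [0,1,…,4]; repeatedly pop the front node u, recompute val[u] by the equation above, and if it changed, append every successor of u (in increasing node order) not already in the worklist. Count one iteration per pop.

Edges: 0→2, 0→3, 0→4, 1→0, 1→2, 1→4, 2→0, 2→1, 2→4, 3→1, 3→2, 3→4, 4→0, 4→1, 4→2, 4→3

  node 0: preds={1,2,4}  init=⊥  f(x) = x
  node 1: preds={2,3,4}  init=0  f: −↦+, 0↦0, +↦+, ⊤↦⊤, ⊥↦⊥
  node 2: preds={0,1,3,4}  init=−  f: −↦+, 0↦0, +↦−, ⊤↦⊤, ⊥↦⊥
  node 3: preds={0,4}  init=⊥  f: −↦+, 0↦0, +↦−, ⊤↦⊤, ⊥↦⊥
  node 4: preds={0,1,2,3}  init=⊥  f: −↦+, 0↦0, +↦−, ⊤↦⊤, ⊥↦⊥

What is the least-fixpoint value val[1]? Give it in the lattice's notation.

⊤

Worklist (9 pops):
  #1 pop 0: in=⊤ → ⊤ (was ⊥); enqueue []
  #2 pop 1: in=− → ⊤ (was 0); enqueue [0]
  #3 pop 2: in=⊤ → ⊤ (was −); enqueue [1]
  #4 pop 3: in=⊤ → ⊤ (was ⊥); enqueue [2]
  #5 pop 4: in=⊤ → ⊤ (was ⊥); enqueue [3]
  #6 pop 0: in=⊤ → ⊤ (no change)
  #7 pop 1: in=⊤ → ⊤ (no change)
  #8 pop 2: in=⊤ → ⊤ (no change)
  #9 pop 3: in=⊤ → ⊤ (no change)

Fixpoint:
  val[0] = ⊤
  val[1] = ⊤
  val[2] = ⊤
  val[3] = ⊤
  val[4] = ⊤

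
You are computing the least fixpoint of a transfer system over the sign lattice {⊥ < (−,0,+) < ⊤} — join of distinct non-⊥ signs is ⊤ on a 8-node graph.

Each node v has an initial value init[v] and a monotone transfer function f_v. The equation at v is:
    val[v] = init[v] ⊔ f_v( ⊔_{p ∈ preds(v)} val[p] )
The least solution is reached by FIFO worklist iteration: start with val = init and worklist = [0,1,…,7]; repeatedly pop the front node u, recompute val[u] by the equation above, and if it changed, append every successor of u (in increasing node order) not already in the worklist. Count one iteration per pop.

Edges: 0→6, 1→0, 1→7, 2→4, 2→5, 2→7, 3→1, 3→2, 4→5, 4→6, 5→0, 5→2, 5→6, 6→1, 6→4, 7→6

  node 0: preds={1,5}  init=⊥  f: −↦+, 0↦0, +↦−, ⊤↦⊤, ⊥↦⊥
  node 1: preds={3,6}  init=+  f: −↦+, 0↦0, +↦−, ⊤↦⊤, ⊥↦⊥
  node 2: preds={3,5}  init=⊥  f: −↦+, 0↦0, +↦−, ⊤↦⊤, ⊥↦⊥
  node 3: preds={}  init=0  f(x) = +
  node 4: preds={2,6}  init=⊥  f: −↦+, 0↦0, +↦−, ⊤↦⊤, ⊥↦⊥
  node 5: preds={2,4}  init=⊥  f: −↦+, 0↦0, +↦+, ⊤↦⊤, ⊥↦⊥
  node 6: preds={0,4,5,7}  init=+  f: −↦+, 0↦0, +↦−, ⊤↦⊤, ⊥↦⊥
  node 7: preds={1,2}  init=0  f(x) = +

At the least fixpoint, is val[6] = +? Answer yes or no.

no

Worklist (15 pops):
  #1 pop 0: in=+ → − (was ⊥); enqueue []
  #2 pop 1: in=⊤ → ⊤ (was +); enqueue [0]
  #3 pop 2: in=0 → 0 (was ⊥); enqueue []
  #4 pop 3: in=⊥ → ⊤ (was 0); enqueue [1,2]
  #5 pop 4: in=⊤ → ⊤ (was ⊥); enqueue []
  #6 pop 5: in=⊤ → ⊤ (was ⊥); enqueue []
  #7 pop 6: in=⊤ → ⊤ (was +); enqueue [4]
  #8 pop 7: in=⊤ → ⊤ (was 0); enqueue [6]
  #9 pop 0: in=⊤ → ⊤ (was −); enqueue []
  #10 pop 1: in=⊤ → ⊤ (no change)
  #11 pop 2: in=⊤ → ⊤ (was 0); enqueue [5,7]
  #12 pop 4: in=⊤ → ⊤ (no change)
  #13 pop 6: in=⊤ → ⊤ (no change)
  #14 pop 5: in=⊤ → ⊤ (no change)
  #15 pop 7: in=⊤ → ⊤ (no change)

Fixpoint:
  val[0] = ⊤
  val[1] = ⊤
  val[2] = ⊤
  val[3] = ⊤
  val[4] = ⊤
  val[5] = ⊤
  val[6] = ⊤
  val[7] = ⊤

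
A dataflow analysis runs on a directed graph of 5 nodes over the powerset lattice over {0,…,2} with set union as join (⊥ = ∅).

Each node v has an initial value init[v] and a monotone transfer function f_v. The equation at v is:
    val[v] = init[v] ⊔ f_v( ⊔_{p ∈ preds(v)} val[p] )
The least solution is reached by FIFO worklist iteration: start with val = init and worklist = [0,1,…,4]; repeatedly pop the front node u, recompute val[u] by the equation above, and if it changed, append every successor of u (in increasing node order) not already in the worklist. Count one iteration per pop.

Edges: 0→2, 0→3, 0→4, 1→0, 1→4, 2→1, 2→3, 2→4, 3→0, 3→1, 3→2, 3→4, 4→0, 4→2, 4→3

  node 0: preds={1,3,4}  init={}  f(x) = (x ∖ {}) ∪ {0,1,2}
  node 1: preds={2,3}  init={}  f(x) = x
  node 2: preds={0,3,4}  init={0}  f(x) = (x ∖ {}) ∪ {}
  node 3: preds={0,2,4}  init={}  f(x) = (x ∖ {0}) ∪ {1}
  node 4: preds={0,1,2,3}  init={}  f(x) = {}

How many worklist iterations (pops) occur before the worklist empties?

10

Iteration log — 10 steps:
  step 1. node 0  ⊔preds={}  new={0,1,2}  old={}  +wl: 
  step 2. node 1  ⊔preds={0}  new={0}  old={}  +wl: 0
  step 3. node 2  ⊔preds={0,1,2}  new={0,1,2}  old={0}  +wl: 1
  step 4. node 3  ⊔preds={0,1,2}  new={1,2}  old={}  +wl: 2
  step 5. node 4  ⊔preds={0,1,2}  new={}  stable
  step 6. node 0  ⊔preds={0,1,2}  new={0,1,2}  stable
  step 7. node 1  ⊔preds={0,1,2}  new={0,1,2}  old={0}  +wl: 0,4
  step 8. node 2  ⊔preds={0,1,2}  new={0,1,2}  stable
  step 9. node 0  ⊔preds={0,1,2}  new={0,1,2}  stable
  step 10. node 4  ⊔preds={0,1,2}  new={}  stable

Least fixpoint reached:
  node 0: {0,1,2}
  node 1: {0,1,2}
  node 2: {0,1,2}
  node 3: {1,2}
  node 4: {}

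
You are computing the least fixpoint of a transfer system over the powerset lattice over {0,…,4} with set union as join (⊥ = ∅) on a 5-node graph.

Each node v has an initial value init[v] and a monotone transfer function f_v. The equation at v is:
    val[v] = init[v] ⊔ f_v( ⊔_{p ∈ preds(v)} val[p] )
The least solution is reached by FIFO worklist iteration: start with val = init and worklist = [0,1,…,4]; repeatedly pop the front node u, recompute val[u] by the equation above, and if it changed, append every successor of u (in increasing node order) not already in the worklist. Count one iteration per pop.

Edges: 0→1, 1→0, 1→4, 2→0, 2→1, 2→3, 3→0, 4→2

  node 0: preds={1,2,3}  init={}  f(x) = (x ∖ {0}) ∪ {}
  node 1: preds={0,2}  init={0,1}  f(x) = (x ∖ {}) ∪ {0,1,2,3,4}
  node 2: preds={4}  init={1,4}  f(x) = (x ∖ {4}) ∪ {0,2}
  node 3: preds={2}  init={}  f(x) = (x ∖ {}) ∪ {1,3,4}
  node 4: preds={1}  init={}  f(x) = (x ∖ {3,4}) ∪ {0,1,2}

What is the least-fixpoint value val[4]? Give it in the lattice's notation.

Worklist (8 pops):
  #1 pop 0: in={0,1,4} → {1,4} (was {}); enqueue []
  #2 pop 1: in={1,4} → {0,1,2,3,4} (was {0,1}); enqueue [0]
  #3 pop 2: in={} → {0,1,2,4} (was {1,4}); enqueue [1]
  #4 pop 3: in={0,1,2,4} → {0,1,2,3,4} (was {}); enqueue []
  #5 pop 4: in={0,1,2,3,4} → {0,1,2} (was {}); enqueue [2]
  #6 pop 0: in={0,1,2,3,4} → {1,2,3,4} (was {1,4}); enqueue []
  #7 pop 1: in={0,1,2,3,4} → {0,1,2,3,4} (no change)
  #8 pop 2: in={0,1,2} → {0,1,2,4} (no change)

Fixpoint:
  val[0] = {1,2,3,4}
  val[1] = {0,1,2,3,4}
  val[2] = {0,1,2,4}
  val[3] = {0,1,2,3,4}
  val[4] = {0,1,2}

{0,1,2}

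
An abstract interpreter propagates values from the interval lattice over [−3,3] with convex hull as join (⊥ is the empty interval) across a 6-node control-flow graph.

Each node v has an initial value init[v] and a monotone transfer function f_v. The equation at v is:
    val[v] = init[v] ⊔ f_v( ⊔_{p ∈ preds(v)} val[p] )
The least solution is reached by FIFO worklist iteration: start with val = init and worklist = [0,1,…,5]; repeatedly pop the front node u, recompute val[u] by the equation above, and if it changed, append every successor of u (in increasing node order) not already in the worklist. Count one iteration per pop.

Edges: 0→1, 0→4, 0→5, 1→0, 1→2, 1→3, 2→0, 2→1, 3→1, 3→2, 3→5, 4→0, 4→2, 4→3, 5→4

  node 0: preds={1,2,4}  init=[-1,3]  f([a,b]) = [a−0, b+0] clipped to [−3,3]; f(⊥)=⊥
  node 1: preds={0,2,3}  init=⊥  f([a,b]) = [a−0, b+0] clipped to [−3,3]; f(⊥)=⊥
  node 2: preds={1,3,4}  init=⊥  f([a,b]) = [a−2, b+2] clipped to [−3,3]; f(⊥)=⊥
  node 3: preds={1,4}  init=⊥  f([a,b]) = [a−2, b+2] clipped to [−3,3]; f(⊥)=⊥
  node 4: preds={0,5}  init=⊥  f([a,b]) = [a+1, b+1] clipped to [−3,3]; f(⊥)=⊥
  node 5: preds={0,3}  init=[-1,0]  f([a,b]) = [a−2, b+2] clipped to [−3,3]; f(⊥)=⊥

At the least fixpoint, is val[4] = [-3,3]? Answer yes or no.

no

Iteration log — 15 steps:
  step 1. node 0  ⊔preds=⊥  new=[-1,3]  stable
  step 2. node 1  ⊔preds=[-1,3]  new=[-1,3]  old=⊥  +wl: 0
  step 3. node 2  ⊔preds=[-1,3]  new=[-3,3]  old=⊥  +wl: 1
  step 4. node 3  ⊔preds=[-1,3]  new=[-3,3]  old=⊥  +wl: 2
  step 5. node 4  ⊔preds=[-1,3]  new=[0,3]  old=⊥  +wl: 3
  step 6. node 5  ⊔preds=[-3,3]  new=[-3,3]  old=[-1,0]  +wl: 4
  step 7. node 0  ⊔preds=[-3,3]  new=[-3,3]  old=[-1,3]  +wl: 5
  step 8. node 1  ⊔preds=[-3,3]  new=[-3,3]  old=[-1,3]  +wl: 0
  step 9. node 2  ⊔preds=[-3,3]  new=[-3,3]  stable
  step 10. node 3  ⊔preds=[-3,3]  new=[-3,3]  stable
  step 11. node 4  ⊔preds=[-3,3]  new=[-2,3]  old=[0,3]  +wl: 2,3
  step 12. node 5  ⊔preds=[-3,3]  new=[-3,3]  stable
  step 13. node 0  ⊔preds=[-3,3]  new=[-3,3]  stable
  step 14. node 2  ⊔preds=[-3,3]  new=[-3,3]  stable
  step 15. node 3  ⊔preds=[-3,3]  new=[-3,3]  stable

Least fixpoint reached:
  node 0: [-3,3]
  node 1: [-3,3]
  node 2: [-3,3]
  node 3: [-3,3]
  node 4: [-2,3]
  node 5: [-3,3]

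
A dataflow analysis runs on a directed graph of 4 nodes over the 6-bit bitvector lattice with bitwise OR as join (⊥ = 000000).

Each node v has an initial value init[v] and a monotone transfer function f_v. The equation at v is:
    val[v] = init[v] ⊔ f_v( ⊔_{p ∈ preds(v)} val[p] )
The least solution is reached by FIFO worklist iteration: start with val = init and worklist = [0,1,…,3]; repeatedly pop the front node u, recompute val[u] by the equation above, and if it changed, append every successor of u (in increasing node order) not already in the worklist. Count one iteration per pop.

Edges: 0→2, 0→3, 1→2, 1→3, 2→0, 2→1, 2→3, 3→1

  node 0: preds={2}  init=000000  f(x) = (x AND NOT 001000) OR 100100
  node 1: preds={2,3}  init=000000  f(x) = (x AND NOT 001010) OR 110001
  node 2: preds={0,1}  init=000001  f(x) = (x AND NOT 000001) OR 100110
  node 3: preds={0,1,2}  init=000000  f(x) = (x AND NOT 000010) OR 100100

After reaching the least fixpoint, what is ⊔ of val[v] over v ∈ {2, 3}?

110111

Trace (8 dequeues):
  [1] u=0 | in 000001 | out 100101 | prev 000000 | push {}
  [2] u=1 | in 000001 | out 110001 | prev 000000 | push {}
  [3] u=2 | in 110101 | out 110111 | prev 000001 | push {0,1}
  [4] u=3 | in 110111 | out 110101 | prev 000000 | push {}
  [5] u=0 | in 110111 | out 110111 | prev 100101 | push {2,3}
  [6] u=1 | in 110111 | out 110101 | prev 110001 | push {}
  [7] u=2 | in 110111 | out 110111 | ==
  [8] u=3 | in 110111 | out 110101 | ==

Converged values:
  [0] 110111
  [1] 110101
  [2] 110111
  [3] 110101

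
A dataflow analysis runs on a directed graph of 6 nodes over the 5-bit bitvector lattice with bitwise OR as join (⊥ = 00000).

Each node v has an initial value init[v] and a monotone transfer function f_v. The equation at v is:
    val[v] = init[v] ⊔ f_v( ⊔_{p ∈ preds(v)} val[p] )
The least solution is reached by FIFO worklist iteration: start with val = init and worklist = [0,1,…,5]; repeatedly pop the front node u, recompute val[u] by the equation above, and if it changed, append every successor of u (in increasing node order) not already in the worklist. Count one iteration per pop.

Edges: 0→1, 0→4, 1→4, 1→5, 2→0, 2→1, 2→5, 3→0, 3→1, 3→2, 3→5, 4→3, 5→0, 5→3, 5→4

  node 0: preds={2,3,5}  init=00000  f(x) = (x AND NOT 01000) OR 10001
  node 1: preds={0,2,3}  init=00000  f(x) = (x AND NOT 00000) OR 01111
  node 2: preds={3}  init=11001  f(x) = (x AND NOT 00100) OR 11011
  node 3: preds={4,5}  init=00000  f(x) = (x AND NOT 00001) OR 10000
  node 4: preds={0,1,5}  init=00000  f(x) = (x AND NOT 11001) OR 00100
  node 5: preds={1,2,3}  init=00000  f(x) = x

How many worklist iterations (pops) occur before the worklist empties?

Worklist (15 pops):
  #1 pop 0: in=11001 → 10001 (was 00000); enqueue []
  #2 pop 1: in=11001 → 11111 (was 00000); enqueue []
  #3 pop 2: in=00000 → 11011 (was 11001); enqueue [0,1]
  #4 pop 3: in=00000 → 10000 (was 00000); enqueue [2]
  #5 pop 4: in=11111 → 00110 (was 00000); enqueue [3]
  #6 pop 5: in=11111 → 11111 (was 00000); enqueue [4]
  #7 pop 0: in=11111 → 10111 (was 10001); enqueue []
  #8 pop 1: in=11111 → 11111 (no change)
  #9 pop 2: in=10000 → 11011 (no change)
  #10 pop 3: in=11111 → 11110 (was 10000); enqueue [0,1,2,5]
  #11 pop 4: in=11111 → 00110 (no change)
  #12 pop 0: in=11111 → 10111 (no change)
  #13 pop 1: in=11111 → 11111 (no change)
  #14 pop 2: in=11110 → 11011 (no change)
  #15 pop 5: in=11111 → 11111 (no change)

Fixpoint:
  val[0] = 10111
  val[1] = 11111
  val[2] = 11011
  val[3] = 11110
  val[4] = 00110
  val[5] = 11111

15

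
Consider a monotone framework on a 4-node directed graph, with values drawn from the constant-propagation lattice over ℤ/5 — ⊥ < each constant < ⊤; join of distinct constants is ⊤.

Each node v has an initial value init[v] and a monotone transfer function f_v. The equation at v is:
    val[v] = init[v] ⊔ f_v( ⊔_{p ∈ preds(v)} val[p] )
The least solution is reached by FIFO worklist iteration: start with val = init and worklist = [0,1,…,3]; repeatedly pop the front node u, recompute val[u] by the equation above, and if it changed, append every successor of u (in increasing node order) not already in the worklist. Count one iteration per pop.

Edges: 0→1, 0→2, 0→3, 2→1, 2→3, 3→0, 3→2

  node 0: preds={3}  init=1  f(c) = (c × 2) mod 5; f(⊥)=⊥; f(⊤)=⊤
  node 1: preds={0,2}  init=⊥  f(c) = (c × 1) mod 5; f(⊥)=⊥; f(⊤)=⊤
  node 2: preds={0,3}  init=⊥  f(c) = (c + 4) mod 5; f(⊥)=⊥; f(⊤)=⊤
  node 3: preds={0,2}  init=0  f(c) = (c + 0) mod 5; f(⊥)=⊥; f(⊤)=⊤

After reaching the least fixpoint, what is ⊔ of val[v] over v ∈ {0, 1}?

Iteration log — 7 steps:
  step 1. node 0  ⊔preds=0  new=⊤  old=1  +wl: 
  step 2. node 1  ⊔preds=⊤  new=⊤  old=⊥  +wl: 
  step 3. node 2  ⊔preds=⊤  new=⊤  old=⊥  +wl: 1
  step 4. node 3  ⊔preds=⊤  new=⊤  old=0  +wl: 0,2
  step 5. node 1  ⊔preds=⊤  new=⊤  stable
  step 6. node 0  ⊔preds=⊤  new=⊤  stable
  step 7. node 2  ⊔preds=⊤  new=⊤  stable

Least fixpoint reached:
  node 0: ⊤
  node 1: ⊤
  node 2: ⊤
  node 3: ⊤

⊤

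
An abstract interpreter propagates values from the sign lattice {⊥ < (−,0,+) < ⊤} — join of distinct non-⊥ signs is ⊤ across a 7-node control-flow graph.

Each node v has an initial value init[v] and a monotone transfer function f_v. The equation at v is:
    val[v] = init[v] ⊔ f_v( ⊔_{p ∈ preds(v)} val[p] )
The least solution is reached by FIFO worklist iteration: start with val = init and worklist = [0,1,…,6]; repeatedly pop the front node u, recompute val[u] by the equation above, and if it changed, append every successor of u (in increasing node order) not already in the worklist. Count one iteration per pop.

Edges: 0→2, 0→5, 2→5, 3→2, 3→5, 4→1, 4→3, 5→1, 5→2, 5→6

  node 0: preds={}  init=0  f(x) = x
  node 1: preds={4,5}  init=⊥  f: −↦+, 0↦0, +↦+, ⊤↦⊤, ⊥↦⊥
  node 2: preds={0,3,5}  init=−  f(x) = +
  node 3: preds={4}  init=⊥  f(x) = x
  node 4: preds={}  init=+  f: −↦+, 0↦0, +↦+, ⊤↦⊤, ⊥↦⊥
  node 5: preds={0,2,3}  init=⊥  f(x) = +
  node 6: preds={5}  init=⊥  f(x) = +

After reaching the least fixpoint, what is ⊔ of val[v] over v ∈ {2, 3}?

⊤

Iteration log — 9 steps:
  step 1. node 0  ⊔preds=⊥  new=0  stable
  step 2. node 1  ⊔preds=+  new=+  old=⊥  +wl: 
  step 3. node 2  ⊔preds=0  new=⊤  old=−  +wl: 
  step 4. node 3  ⊔preds=+  new=+  old=⊥  +wl: 2
  step 5. node 4  ⊔preds=⊥  new=+  stable
  step 6. node 5  ⊔preds=⊤  new=+  old=⊥  +wl: 1
  step 7. node 6  ⊔preds=+  new=+  old=⊥  +wl: 
  step 8. node 2  ⊔preds=⊤  new=⊤  stable
  step 9. node 1  ⊔preds=+  new=+  stable

Least fixpoint reached:
  node 0: 0
  node 1: +
  node 2: ⊤
  node 3: +
  node 4: +
  node 5: +
  node 6: +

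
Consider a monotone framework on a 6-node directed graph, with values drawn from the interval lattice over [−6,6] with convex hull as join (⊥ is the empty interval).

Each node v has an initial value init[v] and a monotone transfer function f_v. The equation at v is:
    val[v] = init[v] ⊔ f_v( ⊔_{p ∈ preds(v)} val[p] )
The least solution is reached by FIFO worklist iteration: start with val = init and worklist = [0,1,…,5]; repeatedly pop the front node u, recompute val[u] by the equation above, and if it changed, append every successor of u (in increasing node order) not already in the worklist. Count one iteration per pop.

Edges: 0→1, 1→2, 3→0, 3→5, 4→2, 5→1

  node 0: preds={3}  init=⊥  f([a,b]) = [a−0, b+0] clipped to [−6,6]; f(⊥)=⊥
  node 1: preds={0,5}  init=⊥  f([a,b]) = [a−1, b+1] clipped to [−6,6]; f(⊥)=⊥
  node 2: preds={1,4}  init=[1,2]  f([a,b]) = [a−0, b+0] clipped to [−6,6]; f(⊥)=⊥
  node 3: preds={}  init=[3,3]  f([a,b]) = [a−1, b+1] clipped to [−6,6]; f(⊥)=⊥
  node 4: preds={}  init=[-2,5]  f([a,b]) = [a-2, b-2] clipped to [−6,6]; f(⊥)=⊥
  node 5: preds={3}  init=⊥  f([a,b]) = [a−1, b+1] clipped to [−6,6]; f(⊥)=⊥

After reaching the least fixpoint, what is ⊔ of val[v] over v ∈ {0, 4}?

Trace (8 dequeues):
  [1] u=0 | in [3,3] | out [3,3] | prev ⊥ | push {}
  [2] u=1 | in [3,3] | out [2,4] | prev ⊥ | push {}
  [3] u=2 | in [-2,5] | out [-2,5] | prev [1,2] | push {}
  [4] u=3 | in ⊥ | out [3,3] | ==
  [5] u=4 | in ⊥ | out [-2,5] | ==
  [6] u=5 | in [3,3] | out [2,4] | prev ⊥ | push {1}
  [7] u=1 | in [2,4] | out [1,5] | prev [2,4] | push {2}
  [8] u=2 | in [-2,5] | out [-2,5] | ==

Converged values:
  [0] [3,3]
  [1] [1,5]
  [2] [-2,5]
  [3] [3,3]
  [4] [-2,5]
  [5] [2,4]

[-2,5]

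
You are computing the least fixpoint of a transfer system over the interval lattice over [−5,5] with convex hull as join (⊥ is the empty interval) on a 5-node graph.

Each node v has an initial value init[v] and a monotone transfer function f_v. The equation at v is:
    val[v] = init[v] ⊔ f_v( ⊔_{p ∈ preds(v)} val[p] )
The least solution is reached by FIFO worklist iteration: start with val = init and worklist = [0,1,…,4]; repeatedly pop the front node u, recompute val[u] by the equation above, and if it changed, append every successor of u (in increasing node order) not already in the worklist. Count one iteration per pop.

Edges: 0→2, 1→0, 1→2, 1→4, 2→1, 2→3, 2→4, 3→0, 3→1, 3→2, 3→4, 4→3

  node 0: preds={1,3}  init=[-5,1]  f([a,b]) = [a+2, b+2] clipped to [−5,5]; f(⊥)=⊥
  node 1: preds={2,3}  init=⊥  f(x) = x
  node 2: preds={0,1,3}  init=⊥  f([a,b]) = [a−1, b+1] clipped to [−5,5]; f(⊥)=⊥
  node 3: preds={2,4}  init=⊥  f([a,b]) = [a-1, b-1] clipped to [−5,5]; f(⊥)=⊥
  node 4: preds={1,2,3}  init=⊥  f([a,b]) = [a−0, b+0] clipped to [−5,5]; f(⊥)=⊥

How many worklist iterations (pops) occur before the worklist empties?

15

Iteration log — 15 steps:
  step 1. node 0  ⊔preds=⊥  new=[-5,1]  stable
  step 2. node 1  ⊔preds=⊥  new=⊥  stable
  step 3. node 2  ⊔preds=[-5,1]  new=[-5,2]  old=⊥  +wl: 1
  step 4. node 3  ⊔preds=[-5,2]  new=[-5,1]  old=⊥  +wl: 0,2
  step 5. node 4  ⊔preds=[-5,2]  new=[-5,2]  old=⊥  +wl: 3
  step 6. node 1  ⊔preds=[-5,2]  new=[-5,2]  old=⊥  +wl: 4
  step 7. node 0  ⊔preds=[-5,2]  new=[-5,4]  old=[-5,1]  +wl: 
  step 8. node 2  ⊔preds=[-5,4]  new=[-5,5]  old=[-5,2]  +wl: 1
  step 9. node 3  ⊔preds=[-5,5]  new=[-5,4]  old=[-5,1]  +wl: 0,2
  step 10. node 4  ⊔preds=[-5,5]  new=[-5,5]  old=[-5,2]  +wl: 3
  step 11. node 1  ⊔preds=[-5,5]  new=[-5,5]  old=[-5,2]  +wl: 4
  step 12. node 0  ⊔preds=[-5,5]  new=[-5,5]  old=[-5,4]  +wl: 
  step 13. node 2  ⊔preds=[-5,5]  new=[-5,5]  stable
  step 14. node 3  ⊔preds=[-5,5]  new=[-5,4]  stable
  step 15. node 4  ⊔preds=[-5,5]  new=[-5,5]  stable

Least fixpoint reached:
  node 0: [-5,5]
  node 1: [-5,5]
  node 2: [-5,5]
  node 3: [-5,4]
  node 4: [-5,5]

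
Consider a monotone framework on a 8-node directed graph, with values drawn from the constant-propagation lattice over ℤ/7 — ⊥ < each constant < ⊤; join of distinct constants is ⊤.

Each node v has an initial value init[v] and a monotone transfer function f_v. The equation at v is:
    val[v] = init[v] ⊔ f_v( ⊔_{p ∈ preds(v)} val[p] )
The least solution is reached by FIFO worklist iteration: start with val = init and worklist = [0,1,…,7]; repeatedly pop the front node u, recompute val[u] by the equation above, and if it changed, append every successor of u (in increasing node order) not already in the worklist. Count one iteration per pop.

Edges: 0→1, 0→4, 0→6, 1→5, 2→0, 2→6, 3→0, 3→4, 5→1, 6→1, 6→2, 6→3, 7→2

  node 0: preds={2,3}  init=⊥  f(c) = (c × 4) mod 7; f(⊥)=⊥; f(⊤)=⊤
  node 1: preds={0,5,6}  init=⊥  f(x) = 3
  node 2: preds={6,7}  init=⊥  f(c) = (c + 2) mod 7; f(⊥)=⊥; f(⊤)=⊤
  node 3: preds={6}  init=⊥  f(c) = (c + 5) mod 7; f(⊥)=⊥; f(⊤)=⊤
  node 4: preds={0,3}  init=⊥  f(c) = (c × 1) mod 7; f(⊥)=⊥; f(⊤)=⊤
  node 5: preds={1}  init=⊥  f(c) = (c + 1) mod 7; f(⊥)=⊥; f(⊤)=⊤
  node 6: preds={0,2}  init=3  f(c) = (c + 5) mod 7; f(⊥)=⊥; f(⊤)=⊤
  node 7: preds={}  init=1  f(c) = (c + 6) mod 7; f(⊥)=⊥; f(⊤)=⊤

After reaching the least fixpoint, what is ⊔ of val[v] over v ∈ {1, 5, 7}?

⊤

Iteration log — 15 steps:
  step 1. node 0  ⊔preds=⊥  new=⊥  stable
  step 2. node 1  ⊔preds=3  new=3  old=⊥  +wl: 
  step 3. node 2  ⊔preds=⊤  new=⊤  old=⊥  +wl: 0
  step 4. node 3  ⊔preds=3  new=1  old=⊥  +wl: 
  step 5. node 4  ⊔preds=1  new=1  old=⊥  +wl: 
  step 6. node 5  ⊔preds=3  new=4  old=⊥  +wl: 1
  step 7. node 6  ⊔preds=⊤  new=⊤  old=3  +wl: 2,3
  step 8. node 7  ⊔preds=⊥  new=1  stable
  step 9. node 0  ⊔preds=⊤  new=⊤  old=⊥  +wl: 4,6
  step 10. node 1  ⊔preds=⊤  new=3  stable
  step 11. node 2  ⊔preds=⊤  new=⊤  stable
  step 12. node 3  ⊔preds=⊤  new=⊤  old=1  +wl: 0
  step 13. node 4  ⊔preds=⊤  new=⊤  old=1  +wl: 
  step 14. node 6  ⊔preds=⊤  new=⊤  stable
  step 15. node 0  ⊔preds=⊤  new=⊤  stable

Least fixpoint reached:
  node 0: ⊤
  node 1: 3
  node 2: ⊤
  node 3: ⊤
  node 4: ⊤
  node 5: 4
  node 6: ⊤
  node 7: 1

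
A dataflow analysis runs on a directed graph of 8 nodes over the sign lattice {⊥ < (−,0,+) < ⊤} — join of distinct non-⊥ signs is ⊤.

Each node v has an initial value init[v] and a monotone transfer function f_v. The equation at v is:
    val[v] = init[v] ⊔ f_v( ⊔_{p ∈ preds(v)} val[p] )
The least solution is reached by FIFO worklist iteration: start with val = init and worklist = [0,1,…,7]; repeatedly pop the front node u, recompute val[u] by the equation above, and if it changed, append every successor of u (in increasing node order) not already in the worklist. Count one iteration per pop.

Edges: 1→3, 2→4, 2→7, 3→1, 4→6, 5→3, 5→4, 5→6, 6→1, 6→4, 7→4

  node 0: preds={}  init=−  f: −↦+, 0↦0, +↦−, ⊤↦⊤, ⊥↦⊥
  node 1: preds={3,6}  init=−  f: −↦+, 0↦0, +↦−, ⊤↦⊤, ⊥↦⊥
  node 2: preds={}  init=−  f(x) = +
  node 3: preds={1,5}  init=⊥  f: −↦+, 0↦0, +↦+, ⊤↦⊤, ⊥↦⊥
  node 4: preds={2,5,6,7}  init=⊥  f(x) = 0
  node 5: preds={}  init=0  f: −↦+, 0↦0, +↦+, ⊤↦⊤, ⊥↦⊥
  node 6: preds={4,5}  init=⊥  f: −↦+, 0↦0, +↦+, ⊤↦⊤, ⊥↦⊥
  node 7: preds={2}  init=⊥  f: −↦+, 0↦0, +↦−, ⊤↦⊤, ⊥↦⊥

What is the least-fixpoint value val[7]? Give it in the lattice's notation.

Trace (11 dequeues):
  [1] u=0 | in ⊥ | out − | ==
  [2] u=1 | in ⊥ | out − | ==
  [3] u=2 | in ⊥ | out ⊤ | prev − | push {}
  [4] u=3 | in ⊤ | out ⊤ | prev ⊥ | push {1}
  [5] u=4 | in ⊤ | out 0 | prev ⊥ | push {}
  [6] u=5 | in ⊥ | out 0 | ==
  [7] u=6 | in 0 | out 0 | prev ⊥ | push {4}
  [8] u=7 | in ⊤ | out ⊤ | prev ⊥ | push {}
  [9] u=1 | in ⊤ | out ⊤ | prev − | push {3}
  [10] u=4 | in ⊤ | out 0 | ==
  [11] u=3 | in ⊤ | out ⊤ | ==

Converged values:
  [0] −
  [1] ⊤
  [2] ⊤
  [3] ⊤
  [4] 0
  [5] 0
  [6] 0
  [7] ⊤

⊤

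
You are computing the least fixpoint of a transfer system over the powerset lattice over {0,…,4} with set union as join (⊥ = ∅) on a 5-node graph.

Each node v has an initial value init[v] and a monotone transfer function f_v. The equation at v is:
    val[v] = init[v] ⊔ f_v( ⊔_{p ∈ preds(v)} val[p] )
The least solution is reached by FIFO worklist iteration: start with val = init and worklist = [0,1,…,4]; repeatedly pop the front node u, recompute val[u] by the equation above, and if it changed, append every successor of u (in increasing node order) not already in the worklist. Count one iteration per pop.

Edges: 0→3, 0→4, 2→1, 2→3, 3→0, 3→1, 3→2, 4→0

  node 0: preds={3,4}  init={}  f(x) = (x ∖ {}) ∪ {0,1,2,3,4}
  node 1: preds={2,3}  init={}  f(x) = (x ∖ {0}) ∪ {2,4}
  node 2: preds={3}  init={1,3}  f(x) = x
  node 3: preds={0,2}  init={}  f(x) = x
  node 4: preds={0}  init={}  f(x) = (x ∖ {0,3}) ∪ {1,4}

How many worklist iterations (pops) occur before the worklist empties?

Iteration log — 10 steps:
  step 1. node 0  ⊔preds={}  new={0,1,2,3,4}  old={}  +wl: 
  step 2. node 1  ⊔preds={1,3}  new={1,2,3,4}  old={}  +wl: 
  step 3. node 2  ⊔preds={}  new={1,3}  stable
  step 4. node 3  ⊔preds={0,1,2,3,4}  new={0,1,2,3,4}  old={}  +wl: 0,1,2
  step 5. node 4  ⊔preds={0,1,2,3,4}  new={1,2,4}  old={}  +wl: 
  step 6. node 0  ⊔preds={0,1,2,3,4}  new={0,1,2,3,4}  stable
  step 7. node 1  ⊔preds={0,1,2,3,4}  new={1,2,3,4}  stable
  step 8. node 2  ⊔preds={0,1,2,3,4}  new={0,1,2,3,4}  old={1,3}  +wl: 1,3
  step 9. node 1  ⊔preds={0,1,2,3,4}  new={1,2,3,4}  stable
  step 10. node 3  ⊔preds={0,1,2,3,4}  new={0,1,2,3,4}  stable

Least fixpoint reached:
  node 0: {0,1,2,3,4}
  node 1: {1,2,3,4}
  node 2: {0,1,2,3,4}
  node 3: {0,1,2,3,4}
  node 4: {1,2,4}

10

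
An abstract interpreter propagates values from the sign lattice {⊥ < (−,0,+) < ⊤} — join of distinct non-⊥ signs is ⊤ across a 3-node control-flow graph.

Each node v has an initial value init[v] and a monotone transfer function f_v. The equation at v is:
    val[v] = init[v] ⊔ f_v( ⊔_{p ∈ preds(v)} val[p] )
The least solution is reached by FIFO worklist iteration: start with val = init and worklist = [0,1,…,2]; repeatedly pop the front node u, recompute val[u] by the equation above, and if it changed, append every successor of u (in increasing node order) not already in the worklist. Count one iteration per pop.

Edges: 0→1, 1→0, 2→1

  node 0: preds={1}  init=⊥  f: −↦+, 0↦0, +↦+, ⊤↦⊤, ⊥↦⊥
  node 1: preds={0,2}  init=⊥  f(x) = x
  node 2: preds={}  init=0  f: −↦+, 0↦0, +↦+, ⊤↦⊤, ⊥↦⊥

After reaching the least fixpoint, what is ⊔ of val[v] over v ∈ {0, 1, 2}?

Iteration log — 5 steps:
  step 1. node 0  ⊔preds=⊥  new=⊥  stable
  step 2. node 1  ⊔preds=0  new=0  old=⊥  +wl: 0
  step 3. node 2  ⊔preds=⊥  new=0  stable
  step 4. node 0  ⊔preds=0  new=0  old=⊥  +wl: 1
  step 5. node 1  ⊔preds=0  new=0  stable

Least fixpoint reached:
  node 0: 0
  node 1: 0
  node 2: 0

0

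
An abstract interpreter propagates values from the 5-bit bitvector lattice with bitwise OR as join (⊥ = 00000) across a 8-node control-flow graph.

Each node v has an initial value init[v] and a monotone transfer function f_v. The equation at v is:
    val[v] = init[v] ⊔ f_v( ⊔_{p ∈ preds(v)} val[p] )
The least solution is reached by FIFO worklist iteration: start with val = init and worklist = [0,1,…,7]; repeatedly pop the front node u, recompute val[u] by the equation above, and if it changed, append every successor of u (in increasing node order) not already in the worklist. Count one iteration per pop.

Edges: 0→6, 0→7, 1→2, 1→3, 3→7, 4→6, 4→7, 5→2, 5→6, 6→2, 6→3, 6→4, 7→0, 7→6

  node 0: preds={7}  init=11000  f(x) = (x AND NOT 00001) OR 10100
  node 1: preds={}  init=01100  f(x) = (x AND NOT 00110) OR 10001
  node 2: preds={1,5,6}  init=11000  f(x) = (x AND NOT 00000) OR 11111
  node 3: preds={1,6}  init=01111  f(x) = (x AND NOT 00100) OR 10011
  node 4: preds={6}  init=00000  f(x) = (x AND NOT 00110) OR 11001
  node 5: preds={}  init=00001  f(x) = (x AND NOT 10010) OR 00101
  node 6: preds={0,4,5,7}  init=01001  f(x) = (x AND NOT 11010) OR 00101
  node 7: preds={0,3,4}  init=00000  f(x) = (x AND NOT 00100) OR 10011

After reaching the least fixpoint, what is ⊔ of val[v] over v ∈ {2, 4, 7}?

11111

Iteration log — 14 steps:
  step 1. node 0  ⊔preds=00000  new=11100  old=11000  +wl: 
  step 2. node 1  ⊔preds=00000  new=11101  old=01100  +wl: 
  step 3. node 2  ⊔preds=11101  new=11111  old=11000  +wl: 
  step 4. node 3  ⊔preds=11101  new=11111  old=01111  +wl: 
  step 5. node 4  ⊔preds=01001  new=11001  old=00000  +wl: 
  step 6. node 5  ⊔preds=00000  new=00101  old=00001  +wl: 2
  step 7. node 6  ⊔preds=11101  new=01101  old=01001  +wl: 3,4
  step 8. node 7  ⊔preds=11111  new=11011  old=00000  +wl: 0,6
  step 9. node 2  ⊔preds=11101  new=11111  stable
  step 10. node 3  ⊔preds=11101  new=11111  stable
  step 11. node 4  ⊔preds=01101  new=11001  stable
  step 12. node 0  ⊔preds=11011  new=11110  old=11100  +wl: 7
  step 13. node 6  ⊔preds=11111  new=01101  stable
  step 14. node 7  ⊔preds=11111  new=11011  stable

Least fixpoint reached:
  node 0: 11110
  node 1: 11101
  node 2: 11111
  node 3: 11111
  node 4: 11001
  node 5: 00101
  node 6: 01101
  node 7: 11011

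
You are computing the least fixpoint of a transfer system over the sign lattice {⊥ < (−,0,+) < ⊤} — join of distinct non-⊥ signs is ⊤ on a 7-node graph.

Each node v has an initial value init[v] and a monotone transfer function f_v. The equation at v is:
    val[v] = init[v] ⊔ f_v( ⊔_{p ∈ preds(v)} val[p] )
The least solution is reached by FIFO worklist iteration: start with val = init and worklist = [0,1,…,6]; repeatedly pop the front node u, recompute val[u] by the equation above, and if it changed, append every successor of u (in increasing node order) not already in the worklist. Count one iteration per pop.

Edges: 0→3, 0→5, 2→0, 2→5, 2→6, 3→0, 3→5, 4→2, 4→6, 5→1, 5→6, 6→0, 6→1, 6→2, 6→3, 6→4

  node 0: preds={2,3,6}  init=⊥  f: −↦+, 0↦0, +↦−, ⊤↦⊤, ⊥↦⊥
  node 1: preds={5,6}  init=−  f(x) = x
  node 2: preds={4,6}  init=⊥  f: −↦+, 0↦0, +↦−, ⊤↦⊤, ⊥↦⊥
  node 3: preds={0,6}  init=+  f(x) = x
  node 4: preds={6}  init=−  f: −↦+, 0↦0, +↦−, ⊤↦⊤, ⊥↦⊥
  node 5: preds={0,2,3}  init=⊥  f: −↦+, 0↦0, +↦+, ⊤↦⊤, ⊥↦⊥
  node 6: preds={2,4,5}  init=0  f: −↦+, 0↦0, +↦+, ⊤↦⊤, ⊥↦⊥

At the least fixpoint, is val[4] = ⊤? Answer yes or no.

yes

Trace (12 dequeues):
  [1] u=0 | in ⊤ | out ⊤ | prev ⊥ | push {}
  [2] u=1 | in 0 | out ⊤ | prev − | push {}
  [3] u=2 | in ⊤ | out ⊤ | prev ⊥ | push {0}
  [4] u=3 | in ⊤ | out ⊤ | prev + | push {}
  [5] u=4 | in 0 | out ⊤ | prev − | push {2}
  [6] u=5 | in ⊤ | out ⊤ | prev ⊥ | push {1}
  [7] u=6 | in ⊤ | out ⊤ | prev 0 | push {3,4}
  [8] u=0 | in ⊤ | out ⊤ | ==
  [9] u=2 | in ⊤ | out ⊤ | ==
  [10] u=1 | in ⊤ | out ⊤ | ==
  [11] u=3 | in ⊤ | out ⊤ | ==
  [12] u=4 | in ⊤ | out ⊤ | ==

Converged values:
  [0] ⊤
  [1] ⊤
  [2] ⊤
  [3] ⊤
  [4] ⊤
  [5] ⊤
  [6] ⊤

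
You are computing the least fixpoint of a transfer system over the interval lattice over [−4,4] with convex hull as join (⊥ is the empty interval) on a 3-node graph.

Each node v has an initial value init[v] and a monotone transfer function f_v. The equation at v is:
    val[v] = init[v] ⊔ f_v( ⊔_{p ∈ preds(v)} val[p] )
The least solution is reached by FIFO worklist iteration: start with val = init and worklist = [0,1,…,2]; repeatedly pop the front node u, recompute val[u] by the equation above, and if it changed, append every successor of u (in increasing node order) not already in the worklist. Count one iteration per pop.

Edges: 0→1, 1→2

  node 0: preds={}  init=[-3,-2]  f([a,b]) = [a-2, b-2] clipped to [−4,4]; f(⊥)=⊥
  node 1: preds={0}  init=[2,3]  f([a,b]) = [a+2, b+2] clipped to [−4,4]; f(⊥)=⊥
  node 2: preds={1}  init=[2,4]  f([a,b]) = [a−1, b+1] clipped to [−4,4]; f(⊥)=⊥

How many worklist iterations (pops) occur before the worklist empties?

Worklist (3 pops):
  #1 pop 0: in=⊥ → [-3,-2] (no change)
  #2 pop 1: in=[-3,-2] → [-1,3] (was [2,3]); enqueue []
  #3 pop 2: in=[-1,3] → [-2,4] (was [2,4]); enqueue []

Fixpoint:
  val[0] = [-3,-2]
  val[1] = [-1,3]
  val[2] = [-2,4]

3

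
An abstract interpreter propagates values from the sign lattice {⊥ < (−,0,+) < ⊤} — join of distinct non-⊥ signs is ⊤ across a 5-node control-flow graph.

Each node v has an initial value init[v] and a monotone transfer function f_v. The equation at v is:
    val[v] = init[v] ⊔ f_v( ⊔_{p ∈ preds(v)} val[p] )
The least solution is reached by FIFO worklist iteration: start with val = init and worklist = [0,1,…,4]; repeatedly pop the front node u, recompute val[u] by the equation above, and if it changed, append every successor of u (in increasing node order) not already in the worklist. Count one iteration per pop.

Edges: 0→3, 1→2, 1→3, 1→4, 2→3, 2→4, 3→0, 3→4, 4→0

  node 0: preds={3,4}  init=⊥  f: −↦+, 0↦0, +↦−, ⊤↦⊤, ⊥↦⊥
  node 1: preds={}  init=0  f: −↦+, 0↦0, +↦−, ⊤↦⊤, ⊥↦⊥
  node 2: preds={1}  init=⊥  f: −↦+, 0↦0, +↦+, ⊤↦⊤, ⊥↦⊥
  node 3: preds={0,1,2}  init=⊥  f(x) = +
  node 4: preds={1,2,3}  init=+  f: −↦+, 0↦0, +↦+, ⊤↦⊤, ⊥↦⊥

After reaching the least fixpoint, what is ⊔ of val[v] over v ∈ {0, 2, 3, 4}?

⊤

Trace (7 dequeues):
  [1] u=0 | in + | out − | prev ⊥ | push {}
  [2] u=1 | in ⊥ | out 0 | ==
  [3] u=2 | in 0 | out 0 | prev ⊥ | push {}
  [4] u=3 | in ⊤ | out + | prev ⊥ | push {0}
  [5] u=4 | in ⊤ | out ⊤ | prev + | push {}
  [6] u=0 | in ⊤ | out ⊤ | prev − | push {3}
  [7] u=3 | in ⊤ | out + | ==

Converged values:
  [0] ⊤
  [1] 0
  [2] 0
  [3] +
  [4] ⊤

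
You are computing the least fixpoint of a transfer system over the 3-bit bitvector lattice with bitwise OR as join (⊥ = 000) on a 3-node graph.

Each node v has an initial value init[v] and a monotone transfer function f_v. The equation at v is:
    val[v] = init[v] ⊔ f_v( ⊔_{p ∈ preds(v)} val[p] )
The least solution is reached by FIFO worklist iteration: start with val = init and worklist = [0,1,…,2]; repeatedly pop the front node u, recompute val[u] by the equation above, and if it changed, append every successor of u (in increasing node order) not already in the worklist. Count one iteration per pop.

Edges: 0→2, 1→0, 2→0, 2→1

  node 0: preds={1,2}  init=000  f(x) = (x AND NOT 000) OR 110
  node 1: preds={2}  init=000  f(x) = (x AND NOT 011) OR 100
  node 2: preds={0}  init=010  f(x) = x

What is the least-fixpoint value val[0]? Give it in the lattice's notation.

110

Worklist (5 pops):
  #1 pop 0: in=010 → 110 (was 000); enqueue []
  #2 pop 1: in=010 → 100 (was 000); enqueue [0]
  #3 pop 2: in=110 → 110 (was 010); enqueue [1]
  #4 pop 0: in=110 → 110 (no change)
  #5 pop 1: in=110 → 100 (no change)

Fixpoint:
  val[0] = 110
  val[1] = 100
  val[2] = 110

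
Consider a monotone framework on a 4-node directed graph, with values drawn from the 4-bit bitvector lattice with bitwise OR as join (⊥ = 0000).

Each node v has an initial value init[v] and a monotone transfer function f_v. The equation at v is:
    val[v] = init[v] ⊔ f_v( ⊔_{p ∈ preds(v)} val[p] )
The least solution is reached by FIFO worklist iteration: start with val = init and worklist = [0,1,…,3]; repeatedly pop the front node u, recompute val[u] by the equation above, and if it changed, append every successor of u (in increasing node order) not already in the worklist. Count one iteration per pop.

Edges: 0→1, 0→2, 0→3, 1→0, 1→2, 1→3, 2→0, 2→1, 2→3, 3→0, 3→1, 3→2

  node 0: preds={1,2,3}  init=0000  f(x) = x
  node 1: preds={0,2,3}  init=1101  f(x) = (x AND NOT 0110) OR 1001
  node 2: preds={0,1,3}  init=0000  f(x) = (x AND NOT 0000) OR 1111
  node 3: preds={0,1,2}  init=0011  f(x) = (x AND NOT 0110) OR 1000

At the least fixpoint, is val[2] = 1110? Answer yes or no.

Trace (7 dequeues):
  [1] u=0 | in 1111 | out 1111 | prev 0000 | push {}
  [2] u=1 | in 1111 | out 1101 | ==
  [3] u=2 | in 1111 | out 1111 | prev 0000 | push {0,1}
  [4] u=3 | in 1111 | out 1011 | prev 0011 | push {2}
  [5] u=0 | in 1111 | out 1111 | ==
  [6] u=1 | in 1111 | out 1101 | ==
  [7] u=2 | in 1111 | out 1111 | ==

Converged values:
  [0] 1111
  [1] 1101
  [2] 1111
  [3] 1011

no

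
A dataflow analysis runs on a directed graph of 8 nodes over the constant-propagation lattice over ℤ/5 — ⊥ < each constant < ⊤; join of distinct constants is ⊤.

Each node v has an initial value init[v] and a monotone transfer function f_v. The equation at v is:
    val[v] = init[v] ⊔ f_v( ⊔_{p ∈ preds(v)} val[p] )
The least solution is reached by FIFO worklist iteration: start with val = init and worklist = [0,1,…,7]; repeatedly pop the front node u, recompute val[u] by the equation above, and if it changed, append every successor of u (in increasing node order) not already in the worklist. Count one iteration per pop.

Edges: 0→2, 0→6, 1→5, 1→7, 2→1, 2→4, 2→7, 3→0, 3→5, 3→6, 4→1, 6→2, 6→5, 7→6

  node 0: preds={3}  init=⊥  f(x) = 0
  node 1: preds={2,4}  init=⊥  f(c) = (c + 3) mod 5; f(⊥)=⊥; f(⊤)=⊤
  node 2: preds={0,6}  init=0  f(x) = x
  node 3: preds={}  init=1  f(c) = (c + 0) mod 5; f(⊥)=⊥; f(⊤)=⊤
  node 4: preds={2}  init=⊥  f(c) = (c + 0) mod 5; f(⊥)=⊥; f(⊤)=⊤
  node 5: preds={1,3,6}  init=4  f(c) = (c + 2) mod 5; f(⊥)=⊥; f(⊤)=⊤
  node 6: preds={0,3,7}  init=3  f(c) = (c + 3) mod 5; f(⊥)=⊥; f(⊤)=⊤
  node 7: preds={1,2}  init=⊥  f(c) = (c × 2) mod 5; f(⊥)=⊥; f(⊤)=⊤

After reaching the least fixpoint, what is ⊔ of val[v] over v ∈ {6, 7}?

⊤

Trace (13 dequeues):
  [1] u=0 | in 1 | out 0 | prev ⊥ | push {}
  [2] u=1 | in 0 | out 3 | prev ⊥ | push {}
  [3] u=2 | in ⊤ | out ⊤ | prev 0 | push {1}
  [4] u=3 | in ⊥ | out 1 | ==
  [5] u=4 | in ⊤ | out ⊤ | prev ⊥ | push {}
  [6] u=5 | in ⊤ | out ⊤ | prev 4 | push {}
  [7] u=6 | in ⊤ | out ⊤ | prev 3 | push {2,5}
  [8] u=7 | in ⊤ | out ⊤ | prev ⊥ | push {6}
  [9] u=1 | in ⊤ | out ⊤ | prev 3 | push {7}
  [10] u=2 | in ⊤ | out ⊤ | ==
  [11] u=5 | in ⊤ | out ⊤ | ==
  [12] u=6 | in ⊤ | out ⊤ | ==
  [13] u=7 | in ⊤ | out ⊤ | ==

Converged values:
  [0] 0
  [1] ⊤
  [2] ⊤
  [3] 1
  [4] ⊤
  [5] ⊤
  [6] ⊤
  [7] ⊤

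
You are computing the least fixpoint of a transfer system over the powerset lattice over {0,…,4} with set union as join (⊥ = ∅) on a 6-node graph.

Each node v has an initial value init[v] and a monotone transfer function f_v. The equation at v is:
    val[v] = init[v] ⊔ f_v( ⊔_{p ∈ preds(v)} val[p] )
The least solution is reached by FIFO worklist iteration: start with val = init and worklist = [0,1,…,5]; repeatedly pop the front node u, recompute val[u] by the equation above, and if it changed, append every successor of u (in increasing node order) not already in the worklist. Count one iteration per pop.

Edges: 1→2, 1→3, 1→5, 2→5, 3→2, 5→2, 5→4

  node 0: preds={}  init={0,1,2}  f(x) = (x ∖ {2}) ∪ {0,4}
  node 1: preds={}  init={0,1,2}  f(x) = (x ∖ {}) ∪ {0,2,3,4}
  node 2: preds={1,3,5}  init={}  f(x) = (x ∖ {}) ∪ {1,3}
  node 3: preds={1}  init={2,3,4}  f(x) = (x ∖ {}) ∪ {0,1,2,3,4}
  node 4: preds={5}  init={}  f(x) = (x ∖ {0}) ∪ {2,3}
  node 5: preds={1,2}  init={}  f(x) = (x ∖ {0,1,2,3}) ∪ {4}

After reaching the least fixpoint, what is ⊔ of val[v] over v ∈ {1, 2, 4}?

Iteration log — 8 steps:
  step 1. node 0  ⊔preds={}  new={0,1,2,4}  old={0,1,2}  +wl: 
  step 2. node 1  ⊔preds={}  new={0,1,2,3,4}  old={0,1,2}  +wl: 
  step 3. node 2  ⊔preds={0,1,2,3,4}  new={0,1,2,3,4}  old={}  +wl: 
  step 4. node 3  ⊔preds={0,1,2,3,4}  new={0,1,2,3,4}  old={2,3,4}  +wl: 2
  step 5. node 4  ⊔preds={}  new={2,3}  old={}  +wl: 
  step 6. node 5  ⊔preds={0,1,2,3,4}  new={4}  old={}  +wl: 4
  step 7. node 2  ⊔preds={0,1,2,3,4}  new={0,1,2,3,4}  stable
  step 8. node 4  ⊔preds={4}  new={2,3,4}  old={2,3}  +wl: 

Least fixpoint reached:
  node 0: {0,1,2,4}
  node 1: {0,1,2,3,4}
  node 2: {0,1,2,3,4}
  node 3: {0,1,2,3,4}
  node 4: {2,3,4}
  node 5: {4}

{0,1,2,3,4}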